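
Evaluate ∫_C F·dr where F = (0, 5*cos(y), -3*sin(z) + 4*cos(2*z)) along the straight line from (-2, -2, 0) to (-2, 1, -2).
-3 + 3*cos(2) - 2*sin(4) + 5*sin(1) + 5*sin(2)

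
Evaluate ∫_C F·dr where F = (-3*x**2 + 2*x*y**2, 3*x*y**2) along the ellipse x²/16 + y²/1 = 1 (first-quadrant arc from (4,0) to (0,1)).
3*pi/4 + 56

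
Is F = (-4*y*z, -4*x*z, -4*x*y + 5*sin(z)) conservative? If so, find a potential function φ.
Yes, F is conservative. φ = -4*x*y*z - 5*cos(z)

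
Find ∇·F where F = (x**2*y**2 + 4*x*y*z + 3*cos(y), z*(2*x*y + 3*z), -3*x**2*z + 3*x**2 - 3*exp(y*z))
-3*x**2 + 2*x*y**2 + 2*x*z + 4*y*z - 3*y*exp(y*z)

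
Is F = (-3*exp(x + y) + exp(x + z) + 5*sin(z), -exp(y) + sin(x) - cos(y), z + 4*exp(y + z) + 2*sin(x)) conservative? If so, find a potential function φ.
No, ∇×F = (4*exp(y + z), exp(x + z) - 2*cos(x) + 5*cos(z), 3*exp(x + y) + cos(x)) ≠ 0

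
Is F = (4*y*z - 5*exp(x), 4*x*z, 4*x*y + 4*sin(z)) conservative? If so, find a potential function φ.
Yes, F is conservative. φ = 4*x*y*z - 5*exp(x) - 4*cos(z)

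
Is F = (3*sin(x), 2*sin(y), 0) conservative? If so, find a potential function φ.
Yes, F is conservative. φ = -3*cos(x) - 2*cos(y)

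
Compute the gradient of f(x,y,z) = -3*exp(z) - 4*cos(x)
(4*sin(x), 0, -3*exp(z))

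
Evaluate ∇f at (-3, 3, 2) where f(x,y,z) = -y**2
(0, -6, 0)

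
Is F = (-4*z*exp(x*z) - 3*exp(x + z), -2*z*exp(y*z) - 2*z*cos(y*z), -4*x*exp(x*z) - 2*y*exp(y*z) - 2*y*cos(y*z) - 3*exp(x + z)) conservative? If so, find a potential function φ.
Yes, F is conservative. φ = -4*exp(x*z) - 2*exp(y*z) - 3*exp(x + z) - 2*sin(y*z)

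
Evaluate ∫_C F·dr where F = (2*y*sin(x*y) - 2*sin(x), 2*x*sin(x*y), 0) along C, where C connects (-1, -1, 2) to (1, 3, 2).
2*cos(1) - 2*cos(3)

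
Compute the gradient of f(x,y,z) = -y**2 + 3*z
(0, -2*y, 3)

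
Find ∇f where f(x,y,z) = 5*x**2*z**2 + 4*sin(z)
(10*x*z**2, 0, 10*x**2*z + 4*cos(z))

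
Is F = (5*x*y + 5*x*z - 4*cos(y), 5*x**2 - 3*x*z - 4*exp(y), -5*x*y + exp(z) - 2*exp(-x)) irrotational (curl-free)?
No, ∇×F = (-2*x, 5*x + 5*y - 2*exp(-x), 5*x - 3*z - 4*sin(y))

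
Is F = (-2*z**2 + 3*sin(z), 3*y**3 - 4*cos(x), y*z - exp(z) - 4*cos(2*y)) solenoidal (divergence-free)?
No, ∇·F = 9*y**2 + y - exp(z)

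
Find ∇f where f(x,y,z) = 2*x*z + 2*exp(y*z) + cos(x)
(2*z - sin(x), 2*z*exp(y*z), 2*x + 2*y*exp(y*z))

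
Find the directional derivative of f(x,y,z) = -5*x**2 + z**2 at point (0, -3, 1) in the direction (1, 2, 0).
0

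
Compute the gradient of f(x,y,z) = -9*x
(-9, 0, 0)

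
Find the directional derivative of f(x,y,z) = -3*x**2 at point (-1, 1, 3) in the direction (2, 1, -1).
2*sqrt(6)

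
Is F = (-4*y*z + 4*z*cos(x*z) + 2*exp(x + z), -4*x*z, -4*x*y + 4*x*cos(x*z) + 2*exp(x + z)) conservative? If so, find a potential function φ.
Yes, F is conservative. φ = -4*x*y*z + 2*exp(x + z) + 4*sin(x*z)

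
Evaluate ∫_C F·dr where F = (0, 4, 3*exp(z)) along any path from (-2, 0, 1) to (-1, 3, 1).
12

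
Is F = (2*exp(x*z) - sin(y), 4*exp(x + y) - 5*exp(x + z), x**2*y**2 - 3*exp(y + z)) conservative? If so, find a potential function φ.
No, ∇×F = (2*x**2*y + 5*exp(x + z) - 3*exp(y + z), 2*x*(-y**2 + exp(x*z)), 4*exp(x + y) - 5*exp(x + z) + cos(y)) ≠ 0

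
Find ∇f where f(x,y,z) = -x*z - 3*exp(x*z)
(z*(-3*exp(x*z) - 1), 0, x*(-3*exp(x*z) - 1))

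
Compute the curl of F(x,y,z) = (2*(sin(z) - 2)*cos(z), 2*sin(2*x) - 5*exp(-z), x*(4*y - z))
(4*x - 5*exp(-z), -4*y + z + 4*sin(z) + 2*cos(2*z), 4*cos(2*x))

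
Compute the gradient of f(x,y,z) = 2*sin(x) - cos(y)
(2*cos(x), sin(y), 0)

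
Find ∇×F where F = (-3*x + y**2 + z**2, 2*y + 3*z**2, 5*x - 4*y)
(-6*z - 4, 2*z - 5, -2*y)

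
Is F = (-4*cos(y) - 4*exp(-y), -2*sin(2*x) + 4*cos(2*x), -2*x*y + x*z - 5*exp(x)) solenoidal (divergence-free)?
No, ∇·F = x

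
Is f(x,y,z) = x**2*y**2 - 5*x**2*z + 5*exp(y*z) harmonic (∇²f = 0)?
No, ∇²f = 2*x**2 + 5*y**2*exp(y*z) + 2*y**2 + 5*z**2*exp(y*z) - 10*z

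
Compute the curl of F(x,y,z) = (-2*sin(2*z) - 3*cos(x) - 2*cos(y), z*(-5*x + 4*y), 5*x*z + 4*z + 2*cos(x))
(5*x - 4*y, -5*z + 2*sin(x) - 4*cos(2*z), -5*z - 2*sin(y))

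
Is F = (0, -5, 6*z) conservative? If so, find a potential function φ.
Yes, F is conservative. φ = -5*y + 3*z**2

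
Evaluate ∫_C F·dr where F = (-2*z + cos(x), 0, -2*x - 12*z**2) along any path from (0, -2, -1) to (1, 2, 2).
-40 + sin(1)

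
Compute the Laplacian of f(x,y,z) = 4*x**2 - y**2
6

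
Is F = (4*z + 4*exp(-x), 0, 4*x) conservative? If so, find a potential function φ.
Yes, F is conservative. φ = 4*x*z - 4*exp(-x)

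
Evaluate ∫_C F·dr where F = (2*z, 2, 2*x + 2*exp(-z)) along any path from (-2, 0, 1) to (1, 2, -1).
6 - 4*sinh(1)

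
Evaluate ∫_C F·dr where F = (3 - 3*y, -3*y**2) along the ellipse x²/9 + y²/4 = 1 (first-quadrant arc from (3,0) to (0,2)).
-17 + 9*pi/2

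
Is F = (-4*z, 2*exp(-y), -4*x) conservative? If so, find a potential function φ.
Yes, F is conservative. φ = -4*x*z - 2*exp(-y)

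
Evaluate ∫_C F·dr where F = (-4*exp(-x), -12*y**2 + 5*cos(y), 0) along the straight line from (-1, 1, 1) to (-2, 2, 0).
-28 - 4*E - 5*sin(1) + 5*sin(2) + 4*exp(2)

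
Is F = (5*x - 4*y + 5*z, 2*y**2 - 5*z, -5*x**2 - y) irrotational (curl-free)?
No, ∇×F = (4, 10*x + 5, 4)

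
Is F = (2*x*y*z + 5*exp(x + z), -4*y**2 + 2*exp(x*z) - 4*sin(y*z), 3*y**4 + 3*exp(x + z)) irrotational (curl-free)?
No, ∇×F = (-2*x*exp(x*z) + 12*y**3 + 4*y*cos(y*z), 2*x*y + 2*exp(x + z), 2*z*(-x + exp(x*z)))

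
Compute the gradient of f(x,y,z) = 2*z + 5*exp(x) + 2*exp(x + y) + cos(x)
(5*exp(x) + 2*exp(x + y) - sin(x), 2*exp(x + y), 2)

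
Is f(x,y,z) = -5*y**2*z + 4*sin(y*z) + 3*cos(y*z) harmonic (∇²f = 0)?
No, ∇²f = -y**2*(4*sin(y*z) + 3*cos(y*z)) - z*(4*z*sin(y*z) + 3*z*cos(y*z) + 10)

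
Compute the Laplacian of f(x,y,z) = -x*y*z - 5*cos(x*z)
5*(x**2 + z**2)*cos(x*z)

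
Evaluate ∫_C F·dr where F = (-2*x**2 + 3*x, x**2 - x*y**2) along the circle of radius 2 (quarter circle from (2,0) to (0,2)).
14/3 - pi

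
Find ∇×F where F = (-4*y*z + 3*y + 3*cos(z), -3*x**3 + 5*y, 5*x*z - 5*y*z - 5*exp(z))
(-5*z, -4*y - 5*z - 3*sin(z), -9*x**2 + 4*z - 3)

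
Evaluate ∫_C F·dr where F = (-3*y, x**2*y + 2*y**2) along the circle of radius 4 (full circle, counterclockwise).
48*pi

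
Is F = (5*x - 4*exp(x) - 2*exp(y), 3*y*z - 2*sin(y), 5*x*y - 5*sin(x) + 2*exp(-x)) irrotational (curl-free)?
No, ∇×F = (5*x - 3*y, -5*y + 5*cos(x) + 2*exp(-x), 2*exp(y))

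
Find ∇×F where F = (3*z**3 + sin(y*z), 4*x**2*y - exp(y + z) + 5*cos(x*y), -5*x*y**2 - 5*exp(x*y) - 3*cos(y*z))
(-10*x*y - 5*x*exp(x*y) + 3*z*sin(y*z) + exp(y + z), 5*y**2 + 5*y*exp(x*y) + y*cos(y*z) + 9*z**2, 8*x*y - 5*y*sin(x*y) - z*cos(y*z))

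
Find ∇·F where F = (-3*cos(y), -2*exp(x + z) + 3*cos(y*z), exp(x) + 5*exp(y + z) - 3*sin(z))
-3*z*sin(y*z) + 5*exp(y + z) - 3*cos(z)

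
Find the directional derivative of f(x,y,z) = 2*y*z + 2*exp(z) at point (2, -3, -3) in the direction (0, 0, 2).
-6 + 2*exp(-3)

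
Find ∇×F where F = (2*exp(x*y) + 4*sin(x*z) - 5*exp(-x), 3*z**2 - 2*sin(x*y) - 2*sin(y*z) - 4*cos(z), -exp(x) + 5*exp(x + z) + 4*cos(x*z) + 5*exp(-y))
(2*y*cos(y*z) - 6*z - 4*sin(z) - 5*exp(-y), 4*x*cos(x*z) + 4*z*sin(x*z) + exp(x) - 5*exp(x + z), -2*x*exp(x*y) - 2*y*cos(x*y))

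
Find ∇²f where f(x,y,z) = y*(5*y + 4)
10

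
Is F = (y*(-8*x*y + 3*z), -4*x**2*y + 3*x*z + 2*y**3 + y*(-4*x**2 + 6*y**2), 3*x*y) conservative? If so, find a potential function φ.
Yes, F is conservative. φ = y*(-4*x**2*y + 3*x*z + 2*y**3)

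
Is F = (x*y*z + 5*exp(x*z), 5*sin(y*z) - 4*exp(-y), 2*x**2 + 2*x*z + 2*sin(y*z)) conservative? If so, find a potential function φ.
No, ∇×F = ((-5*y + 2*z)*cos(y*z), x*y + 5*x*exp(x*z) - 4*x - 2*z, -x*z) ≠ 0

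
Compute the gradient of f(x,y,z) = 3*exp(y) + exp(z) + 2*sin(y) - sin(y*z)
(0, -z*cos(y*z) + 3*exp(y) + 2*cos(y), -y*cos(y*z) + exp(z))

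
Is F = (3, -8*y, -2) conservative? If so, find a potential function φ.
Yes, F is conservative. φ = 3*x - 4*y**2 - 2*z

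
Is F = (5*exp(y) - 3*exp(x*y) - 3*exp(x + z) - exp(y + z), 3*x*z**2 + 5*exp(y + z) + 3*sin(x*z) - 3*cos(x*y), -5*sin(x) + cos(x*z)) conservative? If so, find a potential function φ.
No, ∇×F = (-6*x*z - 3*x*cos(x*z) - 5*exp(y + z), z*sin(x*z) - 3*exp(x + z) - exp(y + z) + 5*cos(x), 3*x*exp(x*y) + 3*y*sin(x*y) + 3*z**2 + 3*z*cos(x*z) - 5*exp(y) + exp(y + z)) ≠ 0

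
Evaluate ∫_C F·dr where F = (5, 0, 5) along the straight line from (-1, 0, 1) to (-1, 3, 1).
0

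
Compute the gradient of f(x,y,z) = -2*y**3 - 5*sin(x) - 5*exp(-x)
(-5*cos(x) + 5*exp(-x), -6*y**2, 0)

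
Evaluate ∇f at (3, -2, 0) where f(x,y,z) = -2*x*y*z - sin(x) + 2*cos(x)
(-2*sin(3) - cos(3), 0, 12)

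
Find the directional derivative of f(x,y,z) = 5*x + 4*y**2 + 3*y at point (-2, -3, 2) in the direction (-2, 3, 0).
-73*sqrt(13)/13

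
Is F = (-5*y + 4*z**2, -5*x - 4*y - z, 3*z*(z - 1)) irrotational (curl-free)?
No, ∇×F = (1, 8*z, 0)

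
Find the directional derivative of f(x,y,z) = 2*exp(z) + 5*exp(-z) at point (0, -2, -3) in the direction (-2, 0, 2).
sqrt(2)*(2 - 5*exp(6))*exp(-3)/2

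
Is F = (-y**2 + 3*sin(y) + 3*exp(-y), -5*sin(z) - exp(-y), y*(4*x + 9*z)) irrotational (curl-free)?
No, ∇×F = (4*x + 9*z + 5*cos(z), -4*y, 2*y - 3*cos(y) + 3*exp(-y))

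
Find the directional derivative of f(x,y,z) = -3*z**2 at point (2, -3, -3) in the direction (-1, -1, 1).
6*sqrt(3)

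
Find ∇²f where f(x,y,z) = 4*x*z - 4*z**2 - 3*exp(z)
-3*exp(z) - 8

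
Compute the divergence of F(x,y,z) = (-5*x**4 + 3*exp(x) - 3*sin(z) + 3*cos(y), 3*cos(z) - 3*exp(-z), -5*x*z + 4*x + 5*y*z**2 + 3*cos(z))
-20*x**3 - 5*x + 10*y*z + 3*exp(x) - 3*sin(z)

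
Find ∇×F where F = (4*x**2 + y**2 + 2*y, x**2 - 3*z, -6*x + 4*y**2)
(8*y + 3, 6, 2*x - 2*y - 2)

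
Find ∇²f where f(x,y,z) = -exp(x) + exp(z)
-exp(x) + exp(z)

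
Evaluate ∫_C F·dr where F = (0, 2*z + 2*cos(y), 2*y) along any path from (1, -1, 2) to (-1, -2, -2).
-2*sin(2) + 2*sin(1) + 12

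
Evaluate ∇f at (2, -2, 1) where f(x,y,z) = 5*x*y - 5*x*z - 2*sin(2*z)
(-15, 10, -10 - 4*cos(2))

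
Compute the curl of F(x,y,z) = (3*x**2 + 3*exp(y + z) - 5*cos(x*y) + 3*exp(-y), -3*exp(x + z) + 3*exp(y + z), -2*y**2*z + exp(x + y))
(-4*y*z + exp(x + y) + 3*exp(x + z) - 3*exp(y + z), -exp(x + y) + 3*exp(y + z), (-(5*x*sin(x*y) + 3*exp(x + z) + 3*exp(y + z))*exp(y) + 3)*exp(-y))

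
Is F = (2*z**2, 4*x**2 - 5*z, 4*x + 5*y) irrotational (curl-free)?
No, ∇×F = (10, 4*z - 4, 8*x)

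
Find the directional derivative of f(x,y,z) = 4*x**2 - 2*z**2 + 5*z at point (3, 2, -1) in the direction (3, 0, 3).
33*sqrt(2)/2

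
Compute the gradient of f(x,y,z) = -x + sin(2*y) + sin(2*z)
(-1, 2*cos(2*y), 2*cos(2*z))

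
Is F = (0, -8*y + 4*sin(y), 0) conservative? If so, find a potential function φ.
Yes, F is conservative. φ = -4*y**2 - 4*cos(y)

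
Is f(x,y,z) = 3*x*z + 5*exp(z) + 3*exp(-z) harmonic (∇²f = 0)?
No, ∇²f = 5*exp(z) + 3*exp(-z)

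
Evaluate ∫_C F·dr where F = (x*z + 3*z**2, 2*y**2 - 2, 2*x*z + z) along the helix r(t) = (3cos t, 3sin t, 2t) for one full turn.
pi*(9 + 152*pi)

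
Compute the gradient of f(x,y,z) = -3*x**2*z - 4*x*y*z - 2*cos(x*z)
(2*z*(-3*x - 2*y + sin(x*z)), -4*x*z, x*(-3*x - 4*y + 2*sin(x*z)))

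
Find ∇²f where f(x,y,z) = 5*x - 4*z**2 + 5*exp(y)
5*exp(y) - 8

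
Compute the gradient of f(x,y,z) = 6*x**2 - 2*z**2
(12*x, 0, -4*z)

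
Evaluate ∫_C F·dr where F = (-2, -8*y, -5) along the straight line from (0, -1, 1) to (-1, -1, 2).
-3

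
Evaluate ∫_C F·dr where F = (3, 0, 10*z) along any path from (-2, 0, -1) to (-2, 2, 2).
15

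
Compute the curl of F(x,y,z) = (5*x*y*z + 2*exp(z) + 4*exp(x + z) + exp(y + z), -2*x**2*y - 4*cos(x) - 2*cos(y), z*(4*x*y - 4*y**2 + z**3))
(4*z*(x - 2*y), 5*x*y - 4*y*z + 2*exp(z) + 4*exp(x + z) + exp(y + z), -4*x*y - 5*x*z - exp(y + z) + 4*sin(x))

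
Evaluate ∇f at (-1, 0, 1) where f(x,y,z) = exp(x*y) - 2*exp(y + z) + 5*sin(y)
(0, 4 - 2*E, -2*E)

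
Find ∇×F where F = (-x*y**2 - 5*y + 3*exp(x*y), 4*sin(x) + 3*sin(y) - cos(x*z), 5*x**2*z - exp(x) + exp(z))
(-x*sin(x*z), -10*x*z + exp(x), 2*x*y - 3*x*exp(x*y) + z*sin(x*z) + 4*cos(x) + 5)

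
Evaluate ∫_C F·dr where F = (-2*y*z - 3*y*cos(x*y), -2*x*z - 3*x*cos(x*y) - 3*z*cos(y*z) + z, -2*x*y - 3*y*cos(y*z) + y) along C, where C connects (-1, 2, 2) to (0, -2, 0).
-12 - 3*sin(2) + 3*sin(4)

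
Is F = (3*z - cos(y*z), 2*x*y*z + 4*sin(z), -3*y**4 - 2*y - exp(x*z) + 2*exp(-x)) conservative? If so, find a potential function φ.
No, ∇×F = (-2*x*y - 12*y**3 - 4*cos(z) - 2, y*sin(y*z) + z*exp(x*z) + 3 + 2*exp(-x), z*(2*y - sin(y*z))) ≠ 0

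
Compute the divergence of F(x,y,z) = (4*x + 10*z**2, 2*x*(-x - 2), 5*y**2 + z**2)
2*z + 4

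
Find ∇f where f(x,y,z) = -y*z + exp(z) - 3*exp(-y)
(0, -z + 3*exp(-y), -y + exp(z))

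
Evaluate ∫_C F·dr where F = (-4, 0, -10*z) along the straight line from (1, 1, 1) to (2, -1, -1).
-4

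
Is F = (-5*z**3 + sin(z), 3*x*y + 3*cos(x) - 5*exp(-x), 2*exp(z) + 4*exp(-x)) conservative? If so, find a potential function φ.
No, ∇×F = (0, -15*z**2 + cos(z) + 4*exp(-x), 3*y - 3*sin(x) + 5*exp(-x)) ≠ 0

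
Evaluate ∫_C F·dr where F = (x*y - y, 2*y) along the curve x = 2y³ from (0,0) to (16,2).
1396/7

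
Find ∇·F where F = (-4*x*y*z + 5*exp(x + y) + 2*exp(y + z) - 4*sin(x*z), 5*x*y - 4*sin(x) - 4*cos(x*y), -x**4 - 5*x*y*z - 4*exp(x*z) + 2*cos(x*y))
-5*x*y - 4*x*exp(x*z) + 4*x*sin(x*y) + 5*x - 4*y*z - 4*z*cos(x*z) + 5*exp(x + y)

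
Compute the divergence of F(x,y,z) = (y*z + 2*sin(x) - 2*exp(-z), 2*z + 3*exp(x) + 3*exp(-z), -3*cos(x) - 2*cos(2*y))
2*cos(x)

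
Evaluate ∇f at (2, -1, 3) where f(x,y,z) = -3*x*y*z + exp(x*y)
(9 - exp(-2), -18 + 2*exp(-2), 6)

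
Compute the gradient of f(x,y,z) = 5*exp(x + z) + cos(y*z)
(5*exp(x + z), -z*sin(y*z), -y*sin(y*z) + 5*exp(x + z))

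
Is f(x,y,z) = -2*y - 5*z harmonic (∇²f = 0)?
Yes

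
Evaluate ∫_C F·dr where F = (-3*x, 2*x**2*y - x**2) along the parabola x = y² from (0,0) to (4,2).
-136/15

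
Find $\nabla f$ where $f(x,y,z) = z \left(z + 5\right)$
(0, 0, 2*z + 5)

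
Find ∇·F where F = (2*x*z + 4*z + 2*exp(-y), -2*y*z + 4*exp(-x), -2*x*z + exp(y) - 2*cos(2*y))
-2*x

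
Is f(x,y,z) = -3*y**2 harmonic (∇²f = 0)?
No, ∇²f = -6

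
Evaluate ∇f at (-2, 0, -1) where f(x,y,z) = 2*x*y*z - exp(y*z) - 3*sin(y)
(0, 2, 0)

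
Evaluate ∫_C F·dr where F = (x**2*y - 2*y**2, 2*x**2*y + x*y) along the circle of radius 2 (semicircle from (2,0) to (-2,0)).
80/3 - 2*pi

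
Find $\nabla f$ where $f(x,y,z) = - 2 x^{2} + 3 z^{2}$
(-4*x, 0, 6*z)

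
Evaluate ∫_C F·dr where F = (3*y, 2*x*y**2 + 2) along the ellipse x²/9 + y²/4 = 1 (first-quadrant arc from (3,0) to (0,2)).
4 - 3*pi/2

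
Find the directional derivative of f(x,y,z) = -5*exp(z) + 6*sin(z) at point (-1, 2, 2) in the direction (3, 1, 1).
sqrt(11)*(-5*exp(2) + 6*cos(2))/11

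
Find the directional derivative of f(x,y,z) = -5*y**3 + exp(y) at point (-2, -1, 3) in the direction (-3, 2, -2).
2*sqrt(17)*(1 - 15*E)*exp(-1)/17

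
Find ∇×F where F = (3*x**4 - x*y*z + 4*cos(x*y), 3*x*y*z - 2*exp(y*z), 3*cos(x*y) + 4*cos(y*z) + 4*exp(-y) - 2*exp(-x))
(-3*x*y - 3*x*sin(x*y) + 2*y*exp(y*z) - 4*z*sin(y*z) - 4*exp(-y), -x*y + 3*y*sin(x*y) - 2*exp(-x), x*z + 4*x*sin(x*y) + 3*y*z)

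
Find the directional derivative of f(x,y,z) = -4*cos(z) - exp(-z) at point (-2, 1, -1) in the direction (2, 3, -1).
sqrt(14)*(-E + 4*sin(1))/14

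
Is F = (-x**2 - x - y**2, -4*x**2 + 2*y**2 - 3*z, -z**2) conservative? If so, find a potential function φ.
No, ∇×F = (3, 0, -8*x + 2*y) ≠ 0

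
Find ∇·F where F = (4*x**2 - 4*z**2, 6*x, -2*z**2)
8*x - 4*z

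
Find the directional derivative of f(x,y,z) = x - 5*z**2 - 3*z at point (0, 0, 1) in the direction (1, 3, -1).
14*sqrt(11)/11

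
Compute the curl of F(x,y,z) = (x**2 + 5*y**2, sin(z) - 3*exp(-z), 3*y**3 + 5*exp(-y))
(9*y**2 - cos(z) - 3*exp(-z) - 5*exp(-y), 0, -10*y)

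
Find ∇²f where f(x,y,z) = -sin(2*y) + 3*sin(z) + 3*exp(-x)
4*sin(2*y) - 3*sin(z) + 3*exp(-x)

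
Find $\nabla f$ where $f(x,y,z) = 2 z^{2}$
(0, 0, 4*z)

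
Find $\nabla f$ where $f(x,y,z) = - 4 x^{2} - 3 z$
(-8*x, 0, -3)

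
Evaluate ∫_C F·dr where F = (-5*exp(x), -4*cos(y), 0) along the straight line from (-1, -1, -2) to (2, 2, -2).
-5*exp(2) - 4*sin(2) - 4*sin(1) + 5*exp(-1)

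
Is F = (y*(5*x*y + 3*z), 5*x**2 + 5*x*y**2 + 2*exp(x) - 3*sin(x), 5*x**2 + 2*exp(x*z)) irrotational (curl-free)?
No, ∇×F = (0, -10*x + 3*y - 2*z*exp(x*z), -10*x*y + 10*x + 5*y**2 - 3*z + 2*exp(x) - 3*cos(x))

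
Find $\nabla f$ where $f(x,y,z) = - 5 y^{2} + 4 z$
(0, -10*y, 4)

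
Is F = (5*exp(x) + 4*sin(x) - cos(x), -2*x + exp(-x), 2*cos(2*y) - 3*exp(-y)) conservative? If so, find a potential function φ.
No, ∇×F = (-4*sin(2*y) + 3*exp(-y), 0, -2 - exp(-x)) ≠ 0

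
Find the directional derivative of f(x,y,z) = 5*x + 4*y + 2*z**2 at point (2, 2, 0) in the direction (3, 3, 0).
9*sqrt(2)/2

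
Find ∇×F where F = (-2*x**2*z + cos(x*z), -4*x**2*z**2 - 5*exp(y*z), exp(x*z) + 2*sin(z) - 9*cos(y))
(8*x**2*z + 5*y*exp(y*z) + 9*sin(y), -2*x**2 - x*sin(x*z) - z*exp(x*z), -8*x*z**2)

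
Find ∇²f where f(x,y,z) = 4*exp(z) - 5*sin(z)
4*exp(z) + 5*sin(z)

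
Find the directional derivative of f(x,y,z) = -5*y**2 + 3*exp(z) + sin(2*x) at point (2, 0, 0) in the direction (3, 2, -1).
3*sqrt(14)*(2*cos(4) - 1)/14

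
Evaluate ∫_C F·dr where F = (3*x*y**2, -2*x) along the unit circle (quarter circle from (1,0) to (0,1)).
-pi/2 - 3/4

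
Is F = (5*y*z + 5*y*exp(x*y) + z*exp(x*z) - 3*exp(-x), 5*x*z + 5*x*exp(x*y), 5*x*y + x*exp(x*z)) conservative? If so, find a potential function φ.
Yes, F is conservative. φ = 5*x*y*z + 5*exp(x*y) + exp(x*z) + 3*exp(-x)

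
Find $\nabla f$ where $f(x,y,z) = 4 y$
(0, 4, 0)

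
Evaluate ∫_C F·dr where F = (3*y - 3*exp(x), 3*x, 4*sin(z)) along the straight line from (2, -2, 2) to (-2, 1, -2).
6 + 6*sinh(2)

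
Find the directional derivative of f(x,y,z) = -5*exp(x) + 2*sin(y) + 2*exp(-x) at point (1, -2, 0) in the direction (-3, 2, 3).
sqrt(22)*(4*E*cos(2) + 6 + 15*exp(2))*exp(-1)/22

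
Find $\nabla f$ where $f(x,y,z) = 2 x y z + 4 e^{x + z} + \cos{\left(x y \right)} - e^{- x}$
(2*y*z - y*sin(x*y) + 4*exp(x + z) + exp(-x), x*(2*z - sin(x*y)), 2*x*y + 4*exp(x + z))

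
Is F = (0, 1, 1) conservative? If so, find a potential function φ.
Yes, F is conservative. φ = y + z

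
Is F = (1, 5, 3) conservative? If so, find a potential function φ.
Yes, F is conservative. φ = x + 5*y + 3*z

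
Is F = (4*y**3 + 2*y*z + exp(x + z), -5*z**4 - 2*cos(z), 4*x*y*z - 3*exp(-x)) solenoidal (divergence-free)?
No, ∇·F = 4*x*y + exp(x + z)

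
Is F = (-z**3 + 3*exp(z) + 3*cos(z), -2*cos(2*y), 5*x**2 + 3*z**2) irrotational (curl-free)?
No, ∇×F = (0, -10*x - 3*z**2 + 3*exp(z) - 3*sin(z), 0)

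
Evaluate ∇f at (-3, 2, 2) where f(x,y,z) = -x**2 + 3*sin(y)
(6, 3*cos(2), 0)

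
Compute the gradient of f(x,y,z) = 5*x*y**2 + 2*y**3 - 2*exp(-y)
(5*y**2, 10*x*y + 6*y**2 + 2*exp(-y), 0)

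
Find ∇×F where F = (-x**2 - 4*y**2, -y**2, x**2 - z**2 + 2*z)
(0, -2*x, 8*y)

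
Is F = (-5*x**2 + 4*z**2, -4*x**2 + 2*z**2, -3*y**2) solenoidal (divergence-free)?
No, ∇·F = -10*x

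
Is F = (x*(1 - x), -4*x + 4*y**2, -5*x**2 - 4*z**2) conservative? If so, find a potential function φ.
No, ∇×F = (0, 10*x, -4) ≠ 0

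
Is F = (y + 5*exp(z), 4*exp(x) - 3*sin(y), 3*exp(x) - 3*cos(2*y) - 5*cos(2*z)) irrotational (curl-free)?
No, ∇×F = (6*sin(2*y), -3*exp(x) + 5*exp(z), 4*exp(x) - 1)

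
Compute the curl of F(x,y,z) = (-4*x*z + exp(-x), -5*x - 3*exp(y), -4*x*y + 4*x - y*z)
(-4*x - z, -4*x + 4*y - 4, -5)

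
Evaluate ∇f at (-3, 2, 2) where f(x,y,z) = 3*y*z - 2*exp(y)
(0, 6 - 2*exp(2), 6)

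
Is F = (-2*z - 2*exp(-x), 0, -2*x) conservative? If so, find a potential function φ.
Yes, F is conservative. φ = -2*x*z + 2*exp(-x)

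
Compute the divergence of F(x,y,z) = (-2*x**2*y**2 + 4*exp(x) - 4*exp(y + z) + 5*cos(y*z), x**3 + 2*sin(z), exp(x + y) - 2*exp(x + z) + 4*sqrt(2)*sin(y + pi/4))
-4*x*y**2 + 4*exp(x) - 2*exp(x + z)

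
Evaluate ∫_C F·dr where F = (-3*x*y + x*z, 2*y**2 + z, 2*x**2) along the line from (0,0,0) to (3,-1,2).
76/3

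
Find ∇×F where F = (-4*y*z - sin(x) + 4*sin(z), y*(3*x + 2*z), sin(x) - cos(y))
(-2*y + sin(y), -4*y - cos(x) + 4*cos(z), 3*y + 4*z)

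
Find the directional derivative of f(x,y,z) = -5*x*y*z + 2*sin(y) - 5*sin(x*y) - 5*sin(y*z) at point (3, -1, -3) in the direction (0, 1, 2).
sqrt(5)*(10*cos(3) + 2*cos(1) + 75)/5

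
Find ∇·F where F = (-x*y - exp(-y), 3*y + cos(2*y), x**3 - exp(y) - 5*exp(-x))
-y - 2*sin(2*y) + 3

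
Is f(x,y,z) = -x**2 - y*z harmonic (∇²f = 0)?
No, ∇²f = -2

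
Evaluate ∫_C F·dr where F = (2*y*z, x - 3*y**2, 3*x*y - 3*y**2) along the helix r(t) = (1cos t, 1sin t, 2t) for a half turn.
pi*(-2*pi - 5)/2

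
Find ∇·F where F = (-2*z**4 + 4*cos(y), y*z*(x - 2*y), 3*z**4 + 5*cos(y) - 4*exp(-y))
z*(x - 4*y + 12*z**2)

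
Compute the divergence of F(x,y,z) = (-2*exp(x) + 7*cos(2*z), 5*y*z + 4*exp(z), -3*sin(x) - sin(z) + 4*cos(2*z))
5*z - 2*exp(x) - 8*sin(2*z) - cos(z)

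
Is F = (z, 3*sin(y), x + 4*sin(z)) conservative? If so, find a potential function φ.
Yes, F is conservative. φ = x*z - 3*cos(y) - 4*cos(z)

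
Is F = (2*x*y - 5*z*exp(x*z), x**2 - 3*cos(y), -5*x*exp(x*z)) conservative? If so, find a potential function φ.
Yes, F is conservative. φ = x**2*y - 5*exp(x*z) - 3*sin(y)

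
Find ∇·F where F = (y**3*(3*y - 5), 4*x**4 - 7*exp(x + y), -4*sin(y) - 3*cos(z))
-7*exp(x + y) + 3*sin(z)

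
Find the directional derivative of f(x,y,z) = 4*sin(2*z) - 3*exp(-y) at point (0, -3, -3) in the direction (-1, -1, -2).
-sqrt(6)*(16*cos(6) + 3*exp(3))/6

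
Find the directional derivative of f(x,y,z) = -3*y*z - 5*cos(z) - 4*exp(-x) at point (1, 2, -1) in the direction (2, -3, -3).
sqrt(22)*(8 + 3*E*(3 + 5*sin(1)))*exp(-1)/22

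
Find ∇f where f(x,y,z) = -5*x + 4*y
(-5, 4, 0)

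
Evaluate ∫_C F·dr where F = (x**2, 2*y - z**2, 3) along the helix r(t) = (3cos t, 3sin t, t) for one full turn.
-6*pi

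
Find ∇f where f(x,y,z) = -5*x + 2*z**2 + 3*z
(-5, 0, 4*z + 3)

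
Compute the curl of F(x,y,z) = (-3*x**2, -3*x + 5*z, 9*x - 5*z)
(-5, -9, -3)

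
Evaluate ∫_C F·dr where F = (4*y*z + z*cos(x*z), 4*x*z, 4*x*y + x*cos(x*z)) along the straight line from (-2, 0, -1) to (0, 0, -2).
-sin(2)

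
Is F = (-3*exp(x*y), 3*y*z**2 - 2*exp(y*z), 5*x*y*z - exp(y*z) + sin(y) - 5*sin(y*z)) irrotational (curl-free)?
No, ∇×F = (5*x*z - 6*y*z + 2*y*exp(y*z) - z*exp(y*z) - 5*z*cos(y*z) + cos(y), -5*y*z, 3*x*exp(x*y))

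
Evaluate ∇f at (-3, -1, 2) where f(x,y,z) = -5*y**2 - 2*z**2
(0, 10, -8)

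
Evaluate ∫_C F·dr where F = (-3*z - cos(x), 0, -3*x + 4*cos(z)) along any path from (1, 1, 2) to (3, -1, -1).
-4*sin(2) - 3*sin(1) - sin(3) + 15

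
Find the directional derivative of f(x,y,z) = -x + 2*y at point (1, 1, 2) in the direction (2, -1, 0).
-4*sqrt(5)/5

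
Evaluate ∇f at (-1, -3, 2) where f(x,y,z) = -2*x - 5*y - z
(-2, -5, -1)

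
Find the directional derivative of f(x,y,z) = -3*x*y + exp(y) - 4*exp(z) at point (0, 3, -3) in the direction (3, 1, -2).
sqrt(14)*((-27 + exp(3))*exp(3) + 8)*exp(-3)/14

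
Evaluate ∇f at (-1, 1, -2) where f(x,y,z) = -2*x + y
(-2, 1, 0)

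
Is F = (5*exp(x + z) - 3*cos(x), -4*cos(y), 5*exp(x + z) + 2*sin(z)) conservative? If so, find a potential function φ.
Yes, F is conservative. φ = 5*exp(x + z) - 3*sin(x) - 4*sin(y) - 2*cos(z)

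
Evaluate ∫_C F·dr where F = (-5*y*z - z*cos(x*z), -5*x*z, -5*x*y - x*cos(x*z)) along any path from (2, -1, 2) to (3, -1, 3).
sin(4) - sin(9) + 25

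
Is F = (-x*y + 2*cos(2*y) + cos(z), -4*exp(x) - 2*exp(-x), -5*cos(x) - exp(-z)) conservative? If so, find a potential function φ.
No, ∇×F = (0, -5*sin(x) - sin(z), x - 4*exp(x) + 4*sin(2*y) + 2*exp(-x)) ≠ 0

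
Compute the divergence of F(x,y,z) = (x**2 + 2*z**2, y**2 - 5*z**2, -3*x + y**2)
2*x + 2*y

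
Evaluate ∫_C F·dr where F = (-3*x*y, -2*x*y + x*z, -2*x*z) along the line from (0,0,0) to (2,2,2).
-16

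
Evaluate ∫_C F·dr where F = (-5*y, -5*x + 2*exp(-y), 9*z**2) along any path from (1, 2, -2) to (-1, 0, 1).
2*exp(-2) + 35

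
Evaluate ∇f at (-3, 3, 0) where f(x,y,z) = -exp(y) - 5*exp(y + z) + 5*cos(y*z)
(0, -6*exp(3), -5*exp(3))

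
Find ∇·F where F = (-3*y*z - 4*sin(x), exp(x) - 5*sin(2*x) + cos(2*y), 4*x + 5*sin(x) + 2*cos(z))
-2*sin(2*y) - 2*sin(z) - 4*cos(x)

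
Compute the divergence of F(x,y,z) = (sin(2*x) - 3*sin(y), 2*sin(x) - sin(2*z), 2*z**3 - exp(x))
6*z**2 + 2*cos(2*x)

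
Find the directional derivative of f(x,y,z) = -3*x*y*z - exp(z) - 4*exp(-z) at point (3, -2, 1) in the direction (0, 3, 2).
sqrt(13)*(-2*exp(2) + 8 + 9*E)*exp(-1)/13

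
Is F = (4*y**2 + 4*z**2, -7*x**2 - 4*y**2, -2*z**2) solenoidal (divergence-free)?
No, ∇·F = -8*y - 4*z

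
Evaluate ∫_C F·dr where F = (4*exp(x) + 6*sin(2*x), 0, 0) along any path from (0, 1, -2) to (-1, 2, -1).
-1 - 3*cos(2) + 4*exp(-1)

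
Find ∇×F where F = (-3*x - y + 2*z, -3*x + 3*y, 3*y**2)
(6*y, 2, -2)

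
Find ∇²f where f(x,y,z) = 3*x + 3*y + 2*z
0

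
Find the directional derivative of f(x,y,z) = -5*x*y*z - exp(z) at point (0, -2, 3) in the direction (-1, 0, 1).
sqrt(2)*(-30 - exp(3))/2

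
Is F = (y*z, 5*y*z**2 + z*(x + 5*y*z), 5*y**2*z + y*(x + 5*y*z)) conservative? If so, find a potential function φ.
Yes, F is conservative. φ = y*z*(x + 5*y*z)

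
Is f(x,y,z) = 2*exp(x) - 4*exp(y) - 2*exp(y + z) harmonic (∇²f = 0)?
No, ∇²f = 2*exp(x) - 4*exp(y) - 4*exp(y + z)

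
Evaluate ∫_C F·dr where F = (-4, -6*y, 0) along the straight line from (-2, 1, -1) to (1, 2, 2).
-21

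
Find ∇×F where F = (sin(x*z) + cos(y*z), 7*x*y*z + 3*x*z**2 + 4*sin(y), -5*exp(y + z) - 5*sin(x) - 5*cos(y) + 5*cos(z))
(-7*x*y - 6*x*z - 5*exp(y + z) + 5*sin(y), x*cos(x*z) - y*sin(y*z) + 5*cos(x), z*(7*y + 3*z + sin(y*z)))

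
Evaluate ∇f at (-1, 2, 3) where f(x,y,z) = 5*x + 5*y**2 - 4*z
(5, 20, -4)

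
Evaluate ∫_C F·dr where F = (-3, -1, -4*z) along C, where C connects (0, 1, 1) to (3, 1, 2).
-15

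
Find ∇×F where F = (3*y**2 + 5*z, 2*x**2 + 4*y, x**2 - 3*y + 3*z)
(-3, 5 - 2*x, 4*x - 6*y)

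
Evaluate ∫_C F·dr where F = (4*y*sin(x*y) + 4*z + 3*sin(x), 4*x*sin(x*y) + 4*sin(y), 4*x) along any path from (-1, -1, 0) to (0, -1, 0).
-7 + 7*cos(1)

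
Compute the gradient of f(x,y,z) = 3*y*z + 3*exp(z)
(0, 3*z, 3*y + 3*exp(z))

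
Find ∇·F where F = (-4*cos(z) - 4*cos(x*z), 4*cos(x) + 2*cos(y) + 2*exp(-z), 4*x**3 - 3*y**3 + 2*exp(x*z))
2*x*exp(x*z) + 4*z*sin(x*z) - 2*sin(y)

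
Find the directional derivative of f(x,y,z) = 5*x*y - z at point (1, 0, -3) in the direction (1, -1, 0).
-5*sqrt(2)/2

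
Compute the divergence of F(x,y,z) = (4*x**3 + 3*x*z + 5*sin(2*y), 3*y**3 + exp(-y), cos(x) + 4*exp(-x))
12*x**2 + 9*y**2 + 3*z - exp(-y)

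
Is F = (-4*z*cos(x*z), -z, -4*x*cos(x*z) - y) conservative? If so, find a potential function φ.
Yes, F is conservative. φ = -y*z - 4*sin(x*z)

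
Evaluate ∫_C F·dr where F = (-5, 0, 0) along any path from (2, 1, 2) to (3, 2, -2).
-5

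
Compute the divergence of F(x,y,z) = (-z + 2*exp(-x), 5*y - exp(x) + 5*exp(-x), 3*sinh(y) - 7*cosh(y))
5 - 2*exp(-x)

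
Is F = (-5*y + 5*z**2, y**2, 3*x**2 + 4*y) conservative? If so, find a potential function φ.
No, ∇×F = (4, -6*x + 10*z, 5) ≠ 0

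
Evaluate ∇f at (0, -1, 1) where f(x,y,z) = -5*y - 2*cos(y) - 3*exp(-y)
(0, -5 - 2*sin(1) + 3*E, 0)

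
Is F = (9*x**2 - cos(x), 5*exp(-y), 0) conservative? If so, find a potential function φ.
Yes, F is conservative. φ = 3*x**3 - sin(x) - 5*exp(-y)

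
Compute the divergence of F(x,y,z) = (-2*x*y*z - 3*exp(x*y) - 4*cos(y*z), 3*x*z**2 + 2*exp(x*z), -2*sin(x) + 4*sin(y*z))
y*(-2*z - 3*exp(x*y) + 4*cos(y*z))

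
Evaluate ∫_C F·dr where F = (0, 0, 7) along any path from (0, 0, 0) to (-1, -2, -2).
-14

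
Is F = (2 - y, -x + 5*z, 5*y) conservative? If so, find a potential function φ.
Yes, F is conservative. φ = -x*y + 2*x + 5*y*z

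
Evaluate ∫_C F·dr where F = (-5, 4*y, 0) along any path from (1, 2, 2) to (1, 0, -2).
-8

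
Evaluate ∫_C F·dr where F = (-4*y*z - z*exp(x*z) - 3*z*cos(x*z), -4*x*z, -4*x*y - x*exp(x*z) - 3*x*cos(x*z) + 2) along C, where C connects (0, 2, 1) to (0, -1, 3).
4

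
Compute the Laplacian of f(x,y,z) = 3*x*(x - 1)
6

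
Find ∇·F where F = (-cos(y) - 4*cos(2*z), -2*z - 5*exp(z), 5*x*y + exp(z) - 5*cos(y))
exp(z)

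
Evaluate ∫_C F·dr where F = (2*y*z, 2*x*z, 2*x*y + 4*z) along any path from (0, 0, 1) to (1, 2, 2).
14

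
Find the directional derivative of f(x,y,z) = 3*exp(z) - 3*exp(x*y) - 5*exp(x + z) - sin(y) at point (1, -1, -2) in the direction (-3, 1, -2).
sqrt(14)*(-6 - exp(2)*cos(1) + 13*E)*exp(-2)/14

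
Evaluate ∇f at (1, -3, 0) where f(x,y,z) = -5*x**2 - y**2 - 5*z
(-10, 6, -5)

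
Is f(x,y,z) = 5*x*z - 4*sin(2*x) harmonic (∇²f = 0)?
No, ∇²f = 16*sin(2*x)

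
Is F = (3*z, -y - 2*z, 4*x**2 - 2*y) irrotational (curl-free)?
No, ∇×F = (0, 3 - 8*x, 0)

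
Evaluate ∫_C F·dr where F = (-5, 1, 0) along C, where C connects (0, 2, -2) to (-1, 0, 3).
3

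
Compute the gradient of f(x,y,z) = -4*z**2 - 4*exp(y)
(0, -4*exp(y), -8*z)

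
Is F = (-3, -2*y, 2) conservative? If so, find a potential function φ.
Yes, F is conservative. φ = -3*x - y**2 + 2*z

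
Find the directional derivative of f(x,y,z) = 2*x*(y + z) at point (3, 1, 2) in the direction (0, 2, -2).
0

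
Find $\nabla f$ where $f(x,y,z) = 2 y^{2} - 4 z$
(0, 4*y, -4)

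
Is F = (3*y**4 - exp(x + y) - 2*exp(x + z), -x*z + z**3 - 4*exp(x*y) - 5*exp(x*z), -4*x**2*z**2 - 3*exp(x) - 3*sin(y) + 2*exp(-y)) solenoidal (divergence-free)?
No, ∇·F = -8*x**2*z - 4*x*exp(x*y) - exp(x + y) - 2*exp(x + z)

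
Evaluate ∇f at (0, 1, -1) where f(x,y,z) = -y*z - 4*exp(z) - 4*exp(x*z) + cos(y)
(4, 1 - sin(1), -4*exp(-1) - 1)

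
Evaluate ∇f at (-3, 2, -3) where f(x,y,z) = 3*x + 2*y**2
(3, 8, 0)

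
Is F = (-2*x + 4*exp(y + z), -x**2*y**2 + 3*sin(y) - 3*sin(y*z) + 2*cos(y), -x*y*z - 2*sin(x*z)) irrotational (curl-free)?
No, ∇×F = (-x*z + 3*y*cos(y*z), y*z + 2*z*cos(x*z) + 4*exp(y + z), -2*x*y**2 - 4*exp(y + z))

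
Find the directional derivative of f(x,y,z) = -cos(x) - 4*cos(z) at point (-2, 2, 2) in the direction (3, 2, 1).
sqrt(14)*sin(2)/14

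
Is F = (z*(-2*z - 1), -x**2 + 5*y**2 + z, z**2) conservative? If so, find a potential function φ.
No, ∇×F = (-1, -4*z - 1, -2*x) ≠ 0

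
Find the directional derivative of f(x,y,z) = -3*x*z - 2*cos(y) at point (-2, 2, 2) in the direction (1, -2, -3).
-2*sqrt(14)*(sin(2) + 6)/7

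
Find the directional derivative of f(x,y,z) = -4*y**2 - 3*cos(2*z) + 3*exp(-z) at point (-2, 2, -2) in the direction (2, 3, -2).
6*sqrt(17)*(-8 + 2*sin(4) + exp(2))/17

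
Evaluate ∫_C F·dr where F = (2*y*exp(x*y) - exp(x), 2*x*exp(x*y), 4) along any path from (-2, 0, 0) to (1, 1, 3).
exp(-2) + E + 10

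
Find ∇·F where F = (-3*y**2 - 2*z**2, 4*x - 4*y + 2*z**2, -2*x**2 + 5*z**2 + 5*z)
10*z + 1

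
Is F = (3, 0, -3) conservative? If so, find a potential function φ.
Yes, F is conservative. φ = 3*x - 3*z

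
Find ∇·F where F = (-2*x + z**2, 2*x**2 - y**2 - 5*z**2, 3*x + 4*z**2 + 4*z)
-2*y + 8*z + 2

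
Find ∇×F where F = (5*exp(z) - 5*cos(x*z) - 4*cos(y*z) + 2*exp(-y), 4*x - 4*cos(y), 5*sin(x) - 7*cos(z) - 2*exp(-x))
(0, 5*x*sin(x*z) + 4*y*sin(y*z) + 5*exp(z) - 5*cos(x) - 2*exp(-x), -4*z*sin(y*z) + 4 + 2*exp(-y))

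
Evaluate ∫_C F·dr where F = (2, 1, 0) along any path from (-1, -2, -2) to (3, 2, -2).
12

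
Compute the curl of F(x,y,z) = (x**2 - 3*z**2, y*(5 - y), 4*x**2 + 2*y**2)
(4*y, -8*x - 6*z, 0)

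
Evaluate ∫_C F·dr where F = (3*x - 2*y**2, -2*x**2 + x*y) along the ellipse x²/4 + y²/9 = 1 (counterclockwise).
0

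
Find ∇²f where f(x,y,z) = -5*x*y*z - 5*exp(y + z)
-10*exp(y + z)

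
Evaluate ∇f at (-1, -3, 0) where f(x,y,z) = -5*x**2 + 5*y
(10, 5, 0)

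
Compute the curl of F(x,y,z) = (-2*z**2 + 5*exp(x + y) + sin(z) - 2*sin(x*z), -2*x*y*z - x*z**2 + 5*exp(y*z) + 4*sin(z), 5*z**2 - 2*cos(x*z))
(2*x*y + 2*x*z - 5*y*exp(y*z) - 4*cos(z), -2*x*cos(x*z) - 2*z*sin(x*z) - 4*z + cos(z), -2*y*z - z**2 - 5*exp(x + y))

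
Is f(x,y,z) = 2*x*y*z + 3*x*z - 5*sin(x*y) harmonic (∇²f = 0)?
No, ∇²f = 5*(x**2 + y**2)*sin(x*y)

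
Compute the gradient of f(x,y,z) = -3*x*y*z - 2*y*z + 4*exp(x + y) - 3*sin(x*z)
(-3*y*z - 3*z*cos(x*z) + 4*exp(x + y), -3*x*z - 2*z + 4*exp(x + y), -3*x*y - 3*x*cos(x*z) - 2*y)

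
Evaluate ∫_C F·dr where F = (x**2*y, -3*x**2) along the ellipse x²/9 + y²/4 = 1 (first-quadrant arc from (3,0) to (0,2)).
-36 - 27*pi/8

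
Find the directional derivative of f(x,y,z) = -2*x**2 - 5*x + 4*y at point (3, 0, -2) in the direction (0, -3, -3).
-2*sqrt(2)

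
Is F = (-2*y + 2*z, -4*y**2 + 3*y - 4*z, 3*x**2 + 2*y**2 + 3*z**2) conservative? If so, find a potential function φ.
No, ∇×F = (4*y + 4, 2 - 6*x, 2) ≠ 0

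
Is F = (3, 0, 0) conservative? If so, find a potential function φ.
Yes, F is conservative. φ = 3*x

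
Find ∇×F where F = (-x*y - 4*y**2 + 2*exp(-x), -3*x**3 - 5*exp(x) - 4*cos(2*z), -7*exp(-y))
(-8*sin(2*z) + 7*exp(-y), 0, -9*x**2 + x + 8*y - 5*exp(x))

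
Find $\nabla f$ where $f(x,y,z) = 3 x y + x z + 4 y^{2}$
(3*y + z, 3*x + 8*y, x)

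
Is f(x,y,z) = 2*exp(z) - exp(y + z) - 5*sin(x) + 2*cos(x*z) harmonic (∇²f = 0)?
No, ∇²f = -2*x**2*cos(x*z) - 2*z**2*cos(x*z) + 2*exp(z) - 2*exp(y + z) + 5*sin(x)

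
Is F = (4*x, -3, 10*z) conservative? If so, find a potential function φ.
Yes, F is conservative. φ = 2*x**2 - 3*y + 5*z**2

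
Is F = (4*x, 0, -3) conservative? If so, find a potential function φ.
Yes, F is conservative. φ = 2*x**2 - 3*z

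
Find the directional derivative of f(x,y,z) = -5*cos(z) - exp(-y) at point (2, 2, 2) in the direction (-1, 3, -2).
sqrt(14)*(-10*exp(2)*sin(2) + 3)*exp(-2)/14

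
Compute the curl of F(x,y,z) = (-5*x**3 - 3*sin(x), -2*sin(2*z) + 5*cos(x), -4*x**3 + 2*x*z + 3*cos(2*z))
(4*cos(2*z), 12*x**2 - 2*z, -5*sin(x))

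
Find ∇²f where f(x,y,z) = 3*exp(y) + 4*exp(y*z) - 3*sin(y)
4*y**2*exp(y*z) + 4*z**2*exp(y*z) + 3*exp(y) + 3*sin(y)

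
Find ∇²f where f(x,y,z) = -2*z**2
-4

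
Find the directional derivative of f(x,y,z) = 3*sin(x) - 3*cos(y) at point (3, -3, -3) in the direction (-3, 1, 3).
-3*sqrt(19)*(3*cos(3) + sin(3))/19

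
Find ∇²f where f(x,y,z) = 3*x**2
6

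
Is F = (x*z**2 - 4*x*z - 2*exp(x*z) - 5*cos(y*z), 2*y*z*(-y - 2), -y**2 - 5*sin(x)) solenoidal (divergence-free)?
No, ∇·F = z*(-4*y + z - 2*exp(x*z) - 8)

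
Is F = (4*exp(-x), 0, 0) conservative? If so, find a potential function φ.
Yes, F is conservative. φ = -4*exp(-x)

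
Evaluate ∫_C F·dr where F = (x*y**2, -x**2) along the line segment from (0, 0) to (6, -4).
192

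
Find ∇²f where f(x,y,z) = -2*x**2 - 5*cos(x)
5*cos(x) - 4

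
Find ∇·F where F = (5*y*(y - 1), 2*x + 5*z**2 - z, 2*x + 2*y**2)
0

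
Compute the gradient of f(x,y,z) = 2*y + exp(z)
(0, 2, exp(z))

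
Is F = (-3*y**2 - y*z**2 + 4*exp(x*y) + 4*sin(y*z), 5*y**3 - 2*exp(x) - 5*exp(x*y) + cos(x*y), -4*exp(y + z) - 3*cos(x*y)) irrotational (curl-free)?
No, ∇×F = (3*x*sin(x*y) - 4*exp(y + z), y*(-2*z - 3*sin(x*y) + 4*cos(y*z)), -4*x*exp(x*y) - 5*y*exp(x*y) - y*sin(x*y) + 6*y + z**2 - 4*z*cos(y*z) - 2*exp(x))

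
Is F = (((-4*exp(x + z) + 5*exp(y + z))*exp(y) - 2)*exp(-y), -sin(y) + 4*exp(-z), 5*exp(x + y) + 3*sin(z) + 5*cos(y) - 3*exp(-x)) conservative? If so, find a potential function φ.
No, ∇×F = ((5*(exp(x + y) - sin(y))*exp(z) + 4)*exp(-z), ((-5*exp(x + y) - 4*exp(x + z) + 5*exp(y + z))*exp(x) - 3)*exp(-x), (-5*exp(2*y + z) - 2)*exp(-y)) ≠ 0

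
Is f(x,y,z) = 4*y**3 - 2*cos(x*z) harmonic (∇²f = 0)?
No, ∇²f = 2*x**2*cos(x*z) + 24*y + 2*z**2*cos(x*z)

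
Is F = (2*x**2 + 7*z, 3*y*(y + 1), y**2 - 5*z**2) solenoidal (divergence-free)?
No, ∇·F = 4*x + 6*y - 10*z + 3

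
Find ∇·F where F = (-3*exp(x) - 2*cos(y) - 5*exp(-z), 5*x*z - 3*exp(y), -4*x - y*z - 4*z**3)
-y - 12*z**2 - 3*exp(x) - 3*exp(y)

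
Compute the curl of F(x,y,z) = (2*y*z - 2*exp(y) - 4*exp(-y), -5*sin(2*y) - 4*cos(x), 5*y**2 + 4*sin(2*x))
(10*y, 2*y - 8*cos(2*x), -2*z + 2*exp(y) + 4*sin(x) - 4*exp(-y))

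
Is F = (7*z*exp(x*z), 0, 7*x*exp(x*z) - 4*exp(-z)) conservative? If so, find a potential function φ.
Yes, F is conservative. φ = 7*exp(x*z) + 4*exp(-z)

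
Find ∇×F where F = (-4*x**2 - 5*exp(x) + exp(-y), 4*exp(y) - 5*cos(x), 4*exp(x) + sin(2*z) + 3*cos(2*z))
(0, -4*exp(x), 5*sin(x) + exp(-y))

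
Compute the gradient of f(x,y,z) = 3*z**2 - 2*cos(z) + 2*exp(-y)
(0, -2*exp(-y), 6*z + 2*sin(z))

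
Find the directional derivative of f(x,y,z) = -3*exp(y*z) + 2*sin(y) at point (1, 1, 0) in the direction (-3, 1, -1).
sqrt(11)*(2*cos(1) + 3)/11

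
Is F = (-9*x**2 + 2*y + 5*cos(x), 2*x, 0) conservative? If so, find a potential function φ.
Yes, F is conservative. φ = -3*x**3 + 2*x*y + 5*sin(x)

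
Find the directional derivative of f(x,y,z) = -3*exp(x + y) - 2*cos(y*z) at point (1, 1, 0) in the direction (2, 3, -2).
-15*sqrt(17)*exp(2)/17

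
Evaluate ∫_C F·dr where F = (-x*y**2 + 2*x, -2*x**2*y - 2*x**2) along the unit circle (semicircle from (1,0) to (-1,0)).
0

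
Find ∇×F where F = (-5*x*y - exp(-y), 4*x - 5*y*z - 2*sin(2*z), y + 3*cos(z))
(5*y + 4*cos(2*z) + 1, 0, 5*x + 4 - exp(-y))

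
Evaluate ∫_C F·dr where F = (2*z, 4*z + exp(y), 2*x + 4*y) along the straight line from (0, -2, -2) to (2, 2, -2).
-40 + 2*sinh(2)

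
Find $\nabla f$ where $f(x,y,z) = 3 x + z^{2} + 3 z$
(3, 0, 2*z + 3)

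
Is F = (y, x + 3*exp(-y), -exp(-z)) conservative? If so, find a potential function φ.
Yes, F is conservative. φ = x*y + exp(-z) - 3*exp(-y)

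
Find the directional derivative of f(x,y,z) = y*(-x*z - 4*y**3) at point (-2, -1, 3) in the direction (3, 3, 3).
23*sqrt(3)/3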